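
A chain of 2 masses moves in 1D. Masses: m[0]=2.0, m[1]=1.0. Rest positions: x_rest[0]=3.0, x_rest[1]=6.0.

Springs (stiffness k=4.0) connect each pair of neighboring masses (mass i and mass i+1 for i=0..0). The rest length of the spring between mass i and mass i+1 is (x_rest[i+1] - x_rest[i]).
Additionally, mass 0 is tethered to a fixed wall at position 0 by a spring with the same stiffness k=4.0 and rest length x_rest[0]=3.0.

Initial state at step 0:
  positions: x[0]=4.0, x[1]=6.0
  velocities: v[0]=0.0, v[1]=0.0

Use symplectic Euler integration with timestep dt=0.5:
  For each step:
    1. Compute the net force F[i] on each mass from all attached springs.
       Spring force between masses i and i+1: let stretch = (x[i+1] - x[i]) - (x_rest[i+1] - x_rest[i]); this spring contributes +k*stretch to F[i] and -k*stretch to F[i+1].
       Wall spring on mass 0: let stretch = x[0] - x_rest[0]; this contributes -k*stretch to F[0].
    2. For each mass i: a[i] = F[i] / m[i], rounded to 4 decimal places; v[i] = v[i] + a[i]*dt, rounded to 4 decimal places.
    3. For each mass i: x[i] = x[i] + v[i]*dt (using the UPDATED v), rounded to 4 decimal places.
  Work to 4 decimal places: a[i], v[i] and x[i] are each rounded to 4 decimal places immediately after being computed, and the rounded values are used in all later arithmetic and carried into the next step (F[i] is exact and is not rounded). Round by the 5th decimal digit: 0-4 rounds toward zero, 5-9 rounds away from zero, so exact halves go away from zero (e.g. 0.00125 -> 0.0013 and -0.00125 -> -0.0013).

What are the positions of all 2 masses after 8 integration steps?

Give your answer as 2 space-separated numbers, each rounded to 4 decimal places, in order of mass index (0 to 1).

Step 0: x=[4.0000 6.0000] v=[0.0000 0.0000]
Step 1: x=[3.0000 7.0000] v=[-2.0000 2.0000]
Step 2: x=[2.5000 7.0000] v=[-1.0000 0.0000]
Step 3: x=[3.0000 5.5000] v=[1.0000 -3.0000]
Step 4: x=[3.2500 4.5000] v=[0.5000 -2.0000]
Step 5: x=[2.5000 5.2500] v=[-1.5000 1.5000]
Step 6: x=[1.8750 6.2500] v=[-1.2500 2.0000]
Step 7: x=[2.5000 5.8750] v=[1.2500 -0.7500]
Step 8: x=[3.5625 5.1250] v=[2.1250 -1.5000]

Answer: 3.5625 5.1250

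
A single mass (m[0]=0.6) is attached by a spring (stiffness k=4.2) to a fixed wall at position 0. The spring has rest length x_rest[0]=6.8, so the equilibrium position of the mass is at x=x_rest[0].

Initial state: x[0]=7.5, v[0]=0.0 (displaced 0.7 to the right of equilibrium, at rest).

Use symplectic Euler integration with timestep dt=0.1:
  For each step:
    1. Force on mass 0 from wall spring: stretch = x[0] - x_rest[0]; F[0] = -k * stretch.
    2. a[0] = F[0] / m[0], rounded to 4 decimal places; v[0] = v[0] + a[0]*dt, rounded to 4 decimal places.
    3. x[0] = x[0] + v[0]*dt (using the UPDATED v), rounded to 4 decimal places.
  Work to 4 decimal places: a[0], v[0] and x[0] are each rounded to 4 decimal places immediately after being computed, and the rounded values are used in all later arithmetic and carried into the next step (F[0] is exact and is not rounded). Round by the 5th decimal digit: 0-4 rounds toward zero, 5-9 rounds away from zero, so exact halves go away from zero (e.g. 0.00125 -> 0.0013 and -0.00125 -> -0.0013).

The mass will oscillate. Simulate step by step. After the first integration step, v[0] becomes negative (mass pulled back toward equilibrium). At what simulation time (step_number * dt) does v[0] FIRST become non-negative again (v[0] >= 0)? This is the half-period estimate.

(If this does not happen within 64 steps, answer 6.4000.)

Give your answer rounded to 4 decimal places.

Step 0: x=[7.5000] v=[0.0000]
Step 1: x=[7.4510] v=[-0.4900]
Step 2: x=[7.3564] v=[-0.9457]
Step 3: x=[7.2229] v=[-1.3352]
Step 4: x=[7.0598] v=[-1.6312]
Step 5: x=[6.8785] v=[-1.8131]
Step 6: x=[6.6917] v=[-1.8681]
Step 7: x=[6.5125] v=[-1.7923]
Step 8: x=[6.3534] v=[-1.5911]
Step 9: x=[6.2256] v=[-1.2785]
Step 10: x=[6.1380] v=[-0.8764]
Step 11: x=[6.0967] v=[-0.4130]
Step 12: x=[6.1046] v=[0.0793]
First v>=0 after going negative at step 12, time=1.2000

Answer: 1.2000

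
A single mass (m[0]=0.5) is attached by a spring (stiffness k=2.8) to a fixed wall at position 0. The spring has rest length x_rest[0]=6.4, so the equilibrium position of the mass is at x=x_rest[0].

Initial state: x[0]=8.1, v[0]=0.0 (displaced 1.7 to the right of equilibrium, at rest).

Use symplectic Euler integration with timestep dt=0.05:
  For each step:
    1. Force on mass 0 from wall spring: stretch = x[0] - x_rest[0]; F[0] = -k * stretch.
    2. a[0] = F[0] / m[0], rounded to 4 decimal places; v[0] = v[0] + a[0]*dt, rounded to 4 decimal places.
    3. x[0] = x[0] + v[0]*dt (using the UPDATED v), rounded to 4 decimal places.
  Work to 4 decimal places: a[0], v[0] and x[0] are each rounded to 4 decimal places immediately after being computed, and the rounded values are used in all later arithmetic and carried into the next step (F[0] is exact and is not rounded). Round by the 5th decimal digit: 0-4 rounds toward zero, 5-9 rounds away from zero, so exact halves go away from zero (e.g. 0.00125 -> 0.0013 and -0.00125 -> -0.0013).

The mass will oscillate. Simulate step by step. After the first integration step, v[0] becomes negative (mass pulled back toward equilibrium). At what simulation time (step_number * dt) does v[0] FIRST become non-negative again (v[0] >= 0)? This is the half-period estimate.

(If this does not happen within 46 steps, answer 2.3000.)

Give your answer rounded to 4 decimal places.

Step 0: x=[8.1000] v=[0.0000]
Step 1: x=[8.0762] v=[-0.4760]
Step 2: x=[8.0289] v=[-0.9453]
Step 3: x=[7.9588] v=[-1.4014]
Step 4: x=[7.8669] v=[-1.8379]
Step 5: x=[7.7545] v=[-2.2486]
Step 6: x=[7.6231] v=[-2.6279]
Step 7: x=[7.4746] v=[-2.9704]
Step 8: x=[7.3110] v=[-3.2713]
Step 9: x=[7.1347] v=[-3.5264]
Step 10: x=[6.9481] v=[-3.7321]
Step 11: x=[6.7538] v=[-3.8856]
Step 12: x=[6.5546] v=[-3.9847]
Step 13: x=[6.3532] v=[-4.0280]
Step 14: x=[6.1525] v=[-4.0149]
Step 15: x=[5.9552] v=[-3.9456]
Step 16: x=[5.7641] v=[-3.8211]
Step 17: x=[5.5819] v=[-3.6431]
Step 18: x=[5.4112] v=[-3.4140]
Step 19: x=[5.2543] v=[-3.1371]
Step 20: x=[5.1135] v=[-2.8163]
Step 21: x=[4.9907] v=[-2.4561]
Step 22: x=[4.8876] v=[-2.0615]
Step 23: x=[4.8057] v=[-1.6380]
Step 24: x=[4.7461] v=[-1.1916]
Step 25: x=[4.7097] v=[-0.7285]
Step 26: x=[4.6969] v=[-0.2552]
Step 27: x=[4.7080] v=[0.2217]
First v>=0 after going negative at step 27, time=1.3500

Answer: 1.3500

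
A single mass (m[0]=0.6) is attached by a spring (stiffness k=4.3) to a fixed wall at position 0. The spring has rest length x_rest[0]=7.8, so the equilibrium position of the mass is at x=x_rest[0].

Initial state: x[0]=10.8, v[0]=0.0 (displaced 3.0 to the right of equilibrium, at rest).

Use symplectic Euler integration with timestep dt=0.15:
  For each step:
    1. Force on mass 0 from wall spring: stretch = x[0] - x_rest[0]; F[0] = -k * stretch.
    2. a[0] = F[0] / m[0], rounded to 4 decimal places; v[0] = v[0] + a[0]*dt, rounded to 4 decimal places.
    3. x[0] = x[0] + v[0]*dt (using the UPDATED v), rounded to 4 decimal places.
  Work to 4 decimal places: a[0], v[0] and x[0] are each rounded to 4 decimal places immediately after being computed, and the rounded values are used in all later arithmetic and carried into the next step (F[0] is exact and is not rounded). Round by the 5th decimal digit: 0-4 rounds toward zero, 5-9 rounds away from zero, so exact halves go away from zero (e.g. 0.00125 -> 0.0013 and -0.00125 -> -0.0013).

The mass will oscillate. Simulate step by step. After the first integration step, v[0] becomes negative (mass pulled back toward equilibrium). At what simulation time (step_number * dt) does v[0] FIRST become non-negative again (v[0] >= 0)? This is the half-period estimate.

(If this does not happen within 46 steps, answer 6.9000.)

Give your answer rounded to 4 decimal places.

Answer: 1.2000

Derivation:
Step 0: x=[10.8000] v=[0.0000]
Step 1: x=[10.3163] v=[-3.2250]
Step 2: x=[9.4268] v=[-5.9300]
Step 3: x=[8.2750] v=[-7.6788]
Step 4: x=[7.0466] v=[-8.1894]
Step 5: x=[5.9397] v=[-7.3795]
Step 6: x=[5.1327] v=[-5.3797]
Step 7: x=[4.7559] v=[-2.5123]
Step 8: x=[4.8699] v=[0.7601]
First v>=0 after going negative at step 8, time=1.2000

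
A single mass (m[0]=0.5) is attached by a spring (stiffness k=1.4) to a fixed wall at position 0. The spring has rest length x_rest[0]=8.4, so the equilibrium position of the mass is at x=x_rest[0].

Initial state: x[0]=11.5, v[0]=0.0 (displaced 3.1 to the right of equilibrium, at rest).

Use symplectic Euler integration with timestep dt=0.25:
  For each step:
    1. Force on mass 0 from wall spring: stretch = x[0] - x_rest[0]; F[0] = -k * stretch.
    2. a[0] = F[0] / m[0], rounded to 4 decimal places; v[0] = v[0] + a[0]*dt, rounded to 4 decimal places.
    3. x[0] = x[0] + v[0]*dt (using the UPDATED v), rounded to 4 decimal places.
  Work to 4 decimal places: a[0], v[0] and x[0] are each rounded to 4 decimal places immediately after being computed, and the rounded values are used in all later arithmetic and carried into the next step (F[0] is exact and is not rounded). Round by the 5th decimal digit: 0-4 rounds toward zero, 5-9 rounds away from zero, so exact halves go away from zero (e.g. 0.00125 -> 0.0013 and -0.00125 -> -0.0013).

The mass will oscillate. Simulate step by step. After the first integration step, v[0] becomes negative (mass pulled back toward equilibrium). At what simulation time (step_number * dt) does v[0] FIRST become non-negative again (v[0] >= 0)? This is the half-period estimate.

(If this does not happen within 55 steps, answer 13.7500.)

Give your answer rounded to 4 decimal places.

Answer: 2.0000

Derivation:
Step 0: x=[11.5000] v=[0.0000]
Step 1: x=[10.9575] v=[-2.1700]
Step 2: x=[9.9674] v=[-3.9603]
Step 3: x=[8.7030] v=[-5.0575]
Step 4: x=[7.3856] v=[-5.2696]
Step 5: x=[6.2457] v=[-4.5595]
Step 6: x=[5.4828] v=[-3.0515]
Step 7: x=[5.2304] v=[-1.0095]
Step 8: x=[5.5327] v=[1.2092]
First v>=0 after going negative at step 8, time=2.0000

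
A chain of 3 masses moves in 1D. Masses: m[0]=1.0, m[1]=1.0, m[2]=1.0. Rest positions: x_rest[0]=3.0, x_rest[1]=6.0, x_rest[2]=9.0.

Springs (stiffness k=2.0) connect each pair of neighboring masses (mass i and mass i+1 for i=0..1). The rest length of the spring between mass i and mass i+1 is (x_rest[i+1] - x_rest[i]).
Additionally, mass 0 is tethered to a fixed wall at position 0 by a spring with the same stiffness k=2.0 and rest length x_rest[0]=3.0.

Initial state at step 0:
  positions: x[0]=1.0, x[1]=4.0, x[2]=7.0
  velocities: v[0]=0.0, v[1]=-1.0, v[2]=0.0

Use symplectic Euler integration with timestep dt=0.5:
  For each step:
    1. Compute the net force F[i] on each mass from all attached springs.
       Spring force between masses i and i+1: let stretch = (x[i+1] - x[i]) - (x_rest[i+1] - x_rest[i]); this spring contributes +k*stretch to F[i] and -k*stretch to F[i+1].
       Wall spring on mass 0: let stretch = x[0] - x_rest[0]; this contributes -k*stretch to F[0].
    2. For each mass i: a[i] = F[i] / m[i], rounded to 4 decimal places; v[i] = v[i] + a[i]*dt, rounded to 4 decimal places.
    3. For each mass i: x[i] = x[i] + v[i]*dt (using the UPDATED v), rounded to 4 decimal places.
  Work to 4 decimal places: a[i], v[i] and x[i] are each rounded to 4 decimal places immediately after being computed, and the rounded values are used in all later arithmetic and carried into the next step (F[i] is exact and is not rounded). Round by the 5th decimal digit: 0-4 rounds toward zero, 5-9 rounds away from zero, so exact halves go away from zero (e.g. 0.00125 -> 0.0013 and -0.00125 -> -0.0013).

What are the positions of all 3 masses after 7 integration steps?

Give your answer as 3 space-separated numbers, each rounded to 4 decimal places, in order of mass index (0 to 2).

Answer: 2.9766 6.5313 10.8126

Derivation:
Step 0: x=[1.0000 4.0000 7.0000] v=[0.0000 -1.0000 0.0000]
Step 1: x=[2.0000 3.5000 7.0000] v=[2.0000 -1.0000 0.0000]
Step 2: x=[2.7500 4.0000 6.7500] v=[1.5000 1.0000 -0.5000]
Step 3: x=[2.7500 5.2500 6.6250] v=[0.0000 2.5000 -0.2500]
Step 4: x=[2.6250 5.9375 7.3125] v=[-0.2500 1.3750 1.3750]
Step 5: x=[2.8438 5.6563 8.8125] v=[0.4375 -0.5625 3.0000]
Step 6: x=[3.0469 5.5469 10.2344] v=[0.4062 -0.2188 2.8438]
Step 7: x=[2.9766 6.5313 10.8126] v=[-0.1407 1.9687 1.1563]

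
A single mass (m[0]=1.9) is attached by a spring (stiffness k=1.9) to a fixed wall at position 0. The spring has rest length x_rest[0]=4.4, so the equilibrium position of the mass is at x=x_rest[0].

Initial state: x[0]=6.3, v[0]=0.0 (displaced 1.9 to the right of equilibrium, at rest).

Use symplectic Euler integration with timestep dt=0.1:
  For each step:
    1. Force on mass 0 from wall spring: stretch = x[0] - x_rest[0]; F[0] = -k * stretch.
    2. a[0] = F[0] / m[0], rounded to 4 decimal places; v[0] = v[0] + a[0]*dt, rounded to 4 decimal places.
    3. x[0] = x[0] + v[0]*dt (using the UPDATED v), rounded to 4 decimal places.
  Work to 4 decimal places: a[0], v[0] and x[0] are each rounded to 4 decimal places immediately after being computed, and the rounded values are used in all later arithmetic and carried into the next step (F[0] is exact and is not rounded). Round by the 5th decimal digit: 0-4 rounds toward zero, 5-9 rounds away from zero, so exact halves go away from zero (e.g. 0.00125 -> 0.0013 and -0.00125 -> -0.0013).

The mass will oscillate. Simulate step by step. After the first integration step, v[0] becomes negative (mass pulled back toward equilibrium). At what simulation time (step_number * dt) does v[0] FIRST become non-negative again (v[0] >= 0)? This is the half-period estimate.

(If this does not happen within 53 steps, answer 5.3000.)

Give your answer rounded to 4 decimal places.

Step 0: x=[6.3000] v=[0.0000]
Step 1: x=[6.2810] v=[-0.1900]
Step 2: x=[6.2432] v=[-0.3781]
Step 3: x=[6.1870] v=[-0.5624]
Step 4: x=[6.1129] v=[-0.7411]
Step 5: x=[6.0217] v=[-0.9124]
Step 6: x=[5.9142] v=[-1.0746]
Step 7: x=[5.7916] v=[-1.2260]
Step 8: x=[5.6551] v=[-1.3652]
Step 9: x=[5.5060] v=[-1.4907]
Step 10: x=[5.3459] v=[-1.6013]
Step 11: x=[5.1763] v=[-1.6959]
Step 12: x=[4.9990] v=[-1.7735]
Step 13: x=[4.8157] v=[-1.8334]
Step 14: x=[4.6282] v=[-1.8750]
Step 15: x=[4.4384] v=[-1.8978]
Step 16: x=[4.2482] v=[-1.9016]
Step 17: x=[4.0596] v=[-1.8864]
Step 18: x=[3.8744] v=[-1.8524]
Step 19: x=[3.6944] v=[-1.7998]
Step 20: x=[3.5215] v=[-1.7292]
Step 21: x=[3.3574] v=[-1.6414]
Step 22: x=[3.2037] v=[-1.5371]
Step 23: x=[3.0620] v=[-1.4175]
Step 24: x=[2.9336] v=[-1.2837]
Step 25: x=[2.8199] v=[-1.1371]
Step 26: x=[2.7220] v=[-0.9791]
Step 27: x=[2.6409] v=[-0.8113]
Step 28: x=[2.5774] v=[-0.6354]
Step 29: x=[2.5321] v=[-0.4531]
Step 30: x=[2.5055] v=[-0.2663]
Step 31: x=[2.4978] v=[-0.0769]
Step 32: x=[2.5091] v=[0.1133]
First v>=0 after going negative at step 32, time=3.2000

Answer: 3.2000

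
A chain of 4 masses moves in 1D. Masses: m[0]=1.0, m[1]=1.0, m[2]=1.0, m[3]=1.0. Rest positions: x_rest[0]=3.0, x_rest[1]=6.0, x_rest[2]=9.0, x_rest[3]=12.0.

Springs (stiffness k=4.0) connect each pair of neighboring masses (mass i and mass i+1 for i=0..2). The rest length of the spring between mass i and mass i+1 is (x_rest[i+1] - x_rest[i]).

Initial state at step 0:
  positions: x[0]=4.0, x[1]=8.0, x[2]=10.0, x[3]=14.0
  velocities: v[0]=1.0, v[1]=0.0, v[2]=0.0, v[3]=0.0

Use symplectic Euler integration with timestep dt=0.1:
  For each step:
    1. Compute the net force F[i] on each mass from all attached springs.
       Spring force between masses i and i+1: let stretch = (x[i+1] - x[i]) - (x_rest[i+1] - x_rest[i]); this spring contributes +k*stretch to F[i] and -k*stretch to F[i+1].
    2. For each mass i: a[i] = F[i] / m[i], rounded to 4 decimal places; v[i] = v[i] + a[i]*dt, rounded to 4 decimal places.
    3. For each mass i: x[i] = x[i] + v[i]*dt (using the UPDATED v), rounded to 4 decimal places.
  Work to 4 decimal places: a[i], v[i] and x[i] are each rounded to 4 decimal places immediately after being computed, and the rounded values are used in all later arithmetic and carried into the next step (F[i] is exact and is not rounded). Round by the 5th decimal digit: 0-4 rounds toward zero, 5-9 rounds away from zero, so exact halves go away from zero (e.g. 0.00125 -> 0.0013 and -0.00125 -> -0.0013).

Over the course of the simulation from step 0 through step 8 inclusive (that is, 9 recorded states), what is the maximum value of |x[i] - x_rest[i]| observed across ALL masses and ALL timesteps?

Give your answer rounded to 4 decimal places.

Answer: 2.2227

Derivation:
Step 0: x=[4.0000 8.0000 10.0000 14.0000] v=[1.0000 0.0000 0.0000 0.0000]
Step 1: x=[4.1400 7.9200 10.0800 13.9600] v=[1.4000 -0.8000 0.8000 -0.4000]
Step 2: x=[4.3112 7.7752 10.2288 13.8848] v=[1.7120 -1.4480 1.4880 -0.7520]
Step 3: x=[4.5010 7.5900 10.4257 13.7834] v=[1.8976 -1.8522 1.9690 -1.0144]
Step 4: x=[4.6943 7.3947 10.6435 13.6677] v=[1.9332 -1.9535 2.1778 -1.1575]
Step 5: x=[4.8756 7.2213 10.8523 13.5510] v=[1.8134 -1.7341 2.0880 -1.1672]
Step 6: x=[5.0308 7.0993 11.0238 13.4463] v=[1.5517 -1.2200 1.7151 -1.0467]
Step 7: x=[5.1487 7.0515 11.1352 13.3647] v=[1.1791 -0.4776 1.1143 -0.8157]
Step 8: x=[5.2227 7.0910 11.1725 13.3140] v=[0.7402 0.3948 0.3726 -0.5075]
Max displacement = 2.2227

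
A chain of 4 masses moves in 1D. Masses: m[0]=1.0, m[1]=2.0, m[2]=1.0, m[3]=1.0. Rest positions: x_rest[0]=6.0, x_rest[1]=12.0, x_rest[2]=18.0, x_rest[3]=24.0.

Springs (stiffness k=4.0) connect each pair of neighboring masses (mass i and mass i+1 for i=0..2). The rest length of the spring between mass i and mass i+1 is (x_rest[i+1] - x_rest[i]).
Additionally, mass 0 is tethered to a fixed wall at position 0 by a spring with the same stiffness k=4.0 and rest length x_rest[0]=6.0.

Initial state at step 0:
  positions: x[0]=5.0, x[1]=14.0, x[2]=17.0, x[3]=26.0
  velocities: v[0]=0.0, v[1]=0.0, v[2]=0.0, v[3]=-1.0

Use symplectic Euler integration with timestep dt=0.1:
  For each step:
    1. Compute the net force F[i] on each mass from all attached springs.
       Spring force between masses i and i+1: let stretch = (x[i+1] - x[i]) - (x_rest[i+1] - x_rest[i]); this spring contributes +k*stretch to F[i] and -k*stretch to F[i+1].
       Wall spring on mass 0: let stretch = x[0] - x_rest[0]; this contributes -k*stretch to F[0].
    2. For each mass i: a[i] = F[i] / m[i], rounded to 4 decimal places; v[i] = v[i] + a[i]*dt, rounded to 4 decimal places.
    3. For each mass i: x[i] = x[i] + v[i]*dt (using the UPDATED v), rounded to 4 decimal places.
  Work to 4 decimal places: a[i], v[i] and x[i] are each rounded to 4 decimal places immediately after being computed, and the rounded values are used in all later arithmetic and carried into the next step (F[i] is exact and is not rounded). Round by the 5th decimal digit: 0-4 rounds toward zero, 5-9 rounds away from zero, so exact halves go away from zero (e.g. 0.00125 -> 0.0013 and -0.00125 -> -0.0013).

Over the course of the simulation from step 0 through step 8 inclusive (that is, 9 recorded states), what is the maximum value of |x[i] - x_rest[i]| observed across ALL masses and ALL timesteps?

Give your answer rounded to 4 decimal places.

Answer: 2.7432

Derivation:
Step 0: x=[5.0000 14.0000 17.0000 26.0000] v=[0.0000 0.0000 0.0000 -1.0000]
Step 1: x=[5.1600 13.8800 17.2400 25.7800] v=[1.6000 -1.2000 2.4000 -2.2000]
Step 2: x=[5.4624 13.6528 17.6872 25.4584] v=[3.0240 -2.2720 4.4720 -3.2160]
Step 3: x=[5.8739 13.3425 18.2839 25.0660] v=[4.1152 -3.1032 5.9667 -3.9245]
Step 4: x=[6.3492 12.9816 18.9542 24.6423] v=[4.7531 -3.6086 6.7030 -4.2373]
Step 5: x=[6.8358 12.6075 19.6131 24.2311] v=[4.8664 -3.7406 6.5892 -4.1125]
Step 6: x=[7.2799 12.2581 20.1765 23.8751] v=[4.4408 -3.4938 5.6342 -3.5597]
Step 7: x=[7.6319 11.9675 20.5711 23.6112] v=[3.5201 -2.9058 3.9463 -2.6391]
Step 8: x=[7.8521 11.7623 20.7432 23.4657] v=[2.2016 -2.0522 1.7209 -1.4551]
Max displacement = 2.7432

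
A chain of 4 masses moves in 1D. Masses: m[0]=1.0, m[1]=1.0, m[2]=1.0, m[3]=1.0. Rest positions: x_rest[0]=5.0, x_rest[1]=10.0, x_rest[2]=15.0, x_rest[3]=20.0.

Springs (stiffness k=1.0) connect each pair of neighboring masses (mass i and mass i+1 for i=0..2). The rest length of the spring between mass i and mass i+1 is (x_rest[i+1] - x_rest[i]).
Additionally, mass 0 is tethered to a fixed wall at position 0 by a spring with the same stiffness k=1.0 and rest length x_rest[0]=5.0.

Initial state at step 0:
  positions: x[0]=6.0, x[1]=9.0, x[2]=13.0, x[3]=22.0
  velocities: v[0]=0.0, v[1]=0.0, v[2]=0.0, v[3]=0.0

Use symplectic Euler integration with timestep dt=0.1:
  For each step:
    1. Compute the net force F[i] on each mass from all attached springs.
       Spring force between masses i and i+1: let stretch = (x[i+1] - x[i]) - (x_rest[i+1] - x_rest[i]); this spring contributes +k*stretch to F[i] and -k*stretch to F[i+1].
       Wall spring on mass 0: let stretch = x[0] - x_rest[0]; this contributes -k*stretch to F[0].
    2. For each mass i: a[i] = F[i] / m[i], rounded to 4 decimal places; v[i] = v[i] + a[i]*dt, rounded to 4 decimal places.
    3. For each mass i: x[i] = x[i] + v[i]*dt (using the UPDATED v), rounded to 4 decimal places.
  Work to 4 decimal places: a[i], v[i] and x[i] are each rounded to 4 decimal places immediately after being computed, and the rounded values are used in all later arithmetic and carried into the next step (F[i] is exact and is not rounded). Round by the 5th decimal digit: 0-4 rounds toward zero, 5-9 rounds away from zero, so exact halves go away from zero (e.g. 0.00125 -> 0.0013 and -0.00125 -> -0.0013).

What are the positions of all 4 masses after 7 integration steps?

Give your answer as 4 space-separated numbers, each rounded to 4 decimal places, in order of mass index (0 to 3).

Step 0: x=[6.0000 9.0000 13.0000 22.0000] v=[0.0000 0.0000 0.0000 0.0000]
Step 1: x=[5.9700 9.0100 13.0500 21.9600] v=[-0.3000 0.1000 0.5000 -0.4000]
Step 2: x=[5.9107 9.0300 13.1487 21.8809] v=[-0.5930 0.2000 0.9870 -0.7910]
Step 3: x=[5.8235 9.0600 13.2935 21.7645] v=[-0.8721 0.2999 1.4484 -1.1642]
Step 4: x=[5.7104 9.1000 13.4807 21.6134] v=[-1.1308 0.3996 1.8722 -1.5113]
Step 5: x=[5.5741 9.1499 13.7054 21.4309] v=[-1.3629 0.4987 2.2474 -1.8246]
Step 6: x=[5.4178 9.2096 13.9618 21.2212] v=[-1.5627 0.5967 2.5644 -2.0972]
Step 7: x=[5.2453 9.2789 14.2433 20.9889] v=[-1.7253 0.6927 2.8151 -2.3231]

Answer: 5.2453 9.2789 14.2433 20.9889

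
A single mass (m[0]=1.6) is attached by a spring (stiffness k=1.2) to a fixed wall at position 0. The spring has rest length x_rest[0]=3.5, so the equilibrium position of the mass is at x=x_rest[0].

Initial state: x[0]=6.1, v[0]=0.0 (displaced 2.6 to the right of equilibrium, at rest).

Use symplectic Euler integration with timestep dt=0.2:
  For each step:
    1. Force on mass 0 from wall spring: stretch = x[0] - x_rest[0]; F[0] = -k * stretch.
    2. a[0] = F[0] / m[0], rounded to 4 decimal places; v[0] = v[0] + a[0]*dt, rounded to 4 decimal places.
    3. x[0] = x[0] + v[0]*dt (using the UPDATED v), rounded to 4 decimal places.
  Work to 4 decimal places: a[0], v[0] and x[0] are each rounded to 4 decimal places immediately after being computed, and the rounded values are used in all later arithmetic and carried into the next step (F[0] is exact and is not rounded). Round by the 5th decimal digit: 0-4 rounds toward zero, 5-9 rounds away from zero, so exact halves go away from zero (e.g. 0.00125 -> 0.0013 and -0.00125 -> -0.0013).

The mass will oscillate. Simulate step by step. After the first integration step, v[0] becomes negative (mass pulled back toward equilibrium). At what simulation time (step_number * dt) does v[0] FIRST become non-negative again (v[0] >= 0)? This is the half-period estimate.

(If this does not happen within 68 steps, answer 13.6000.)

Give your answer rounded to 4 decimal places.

Answer: 3.8000

Derivation:
Step 0: x=[6.1000] v=[0.0000]
Step 1: x=[6.0220] v=[-0.3900]
Step 2: x=[5.8683] v=[-0.7683]
Step 3: x=[5.6436] v=[-1.1235]
Step 4: x=[5.3546] v=[-1.4450]
Step 5: x=[5.0100] v=[-1.7232]
Step 6: x=[4.6201] v=[-1.9497]
Step 7: x=[4.1966] v=[-2.1177]
Step 8: x=[3.7522] v=[-2.2222]
Step 9: x=[3.3002] v=[-2.2600]
Step 10: x=[2.8542] v=[-2.2300]
Step 11: x=[2.4276] v=[-2.1331]
Step 12: x=[2.0332] v=[-1.9722]
Step 13: x=[1.6828] v=[-1.7522]
Step 14: x=[1.3869] v=[-1.4796]
Step 15: x=[1.1544] v=[-1.1626]
Step 16: x=[0.9922] v=[-0.8108]
Step 17: x=[0.9053] v=[-0.4346]
Step 18: x=[0.8962] v=[-0.0454]
Step 19: x=[0.9652] v=[0.3452]
First v>=0 after going negative at step 19, time=3.8000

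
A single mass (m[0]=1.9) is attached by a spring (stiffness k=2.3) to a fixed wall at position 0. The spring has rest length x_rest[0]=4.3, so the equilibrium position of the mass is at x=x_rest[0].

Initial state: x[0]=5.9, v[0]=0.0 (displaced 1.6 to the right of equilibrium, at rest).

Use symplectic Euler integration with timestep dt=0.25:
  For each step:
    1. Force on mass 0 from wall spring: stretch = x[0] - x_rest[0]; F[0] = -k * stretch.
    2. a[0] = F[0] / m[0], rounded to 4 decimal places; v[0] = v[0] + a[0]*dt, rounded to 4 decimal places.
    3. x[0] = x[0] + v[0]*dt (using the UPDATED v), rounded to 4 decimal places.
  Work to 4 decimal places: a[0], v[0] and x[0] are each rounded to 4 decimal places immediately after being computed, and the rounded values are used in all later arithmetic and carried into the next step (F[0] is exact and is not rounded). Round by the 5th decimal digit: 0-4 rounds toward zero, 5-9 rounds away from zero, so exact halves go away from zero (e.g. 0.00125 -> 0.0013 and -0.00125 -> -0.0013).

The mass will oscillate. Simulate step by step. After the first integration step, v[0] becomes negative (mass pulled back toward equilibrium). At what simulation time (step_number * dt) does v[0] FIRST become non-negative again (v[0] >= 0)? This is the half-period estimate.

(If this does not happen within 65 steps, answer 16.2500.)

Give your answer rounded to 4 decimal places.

Step 0: x=[5.9000] v=[0.0000]
Step 1: x=[5.7790] v=[-0.4842]
Step 2: x=[5.5461] v=[-0.9318]
Step 3: x=[5.2189] v=[-1.3089]
Step 4: x=[4.8222] v=[-1.5870]
Step 5: x=[4.3860] v=[-1.7450]
Step 6: x=[3.9433] v=[-1.7710]
Step 7: x=[3.5275] v=[-1.6631]
Step 8: x=[3.1702] v=[-1.4293]
Step 9: x=[2.8984] v=[-1.0874]
Step 10: x=[2.7326] v=[-0.6632]
Step 11: x=[2.6854] v=[-0.1889]
Step 12: x=[2.7603] v=[0.2997]
First v>=0 after going negative at step 12, time=3.0000

Answer: 3.0000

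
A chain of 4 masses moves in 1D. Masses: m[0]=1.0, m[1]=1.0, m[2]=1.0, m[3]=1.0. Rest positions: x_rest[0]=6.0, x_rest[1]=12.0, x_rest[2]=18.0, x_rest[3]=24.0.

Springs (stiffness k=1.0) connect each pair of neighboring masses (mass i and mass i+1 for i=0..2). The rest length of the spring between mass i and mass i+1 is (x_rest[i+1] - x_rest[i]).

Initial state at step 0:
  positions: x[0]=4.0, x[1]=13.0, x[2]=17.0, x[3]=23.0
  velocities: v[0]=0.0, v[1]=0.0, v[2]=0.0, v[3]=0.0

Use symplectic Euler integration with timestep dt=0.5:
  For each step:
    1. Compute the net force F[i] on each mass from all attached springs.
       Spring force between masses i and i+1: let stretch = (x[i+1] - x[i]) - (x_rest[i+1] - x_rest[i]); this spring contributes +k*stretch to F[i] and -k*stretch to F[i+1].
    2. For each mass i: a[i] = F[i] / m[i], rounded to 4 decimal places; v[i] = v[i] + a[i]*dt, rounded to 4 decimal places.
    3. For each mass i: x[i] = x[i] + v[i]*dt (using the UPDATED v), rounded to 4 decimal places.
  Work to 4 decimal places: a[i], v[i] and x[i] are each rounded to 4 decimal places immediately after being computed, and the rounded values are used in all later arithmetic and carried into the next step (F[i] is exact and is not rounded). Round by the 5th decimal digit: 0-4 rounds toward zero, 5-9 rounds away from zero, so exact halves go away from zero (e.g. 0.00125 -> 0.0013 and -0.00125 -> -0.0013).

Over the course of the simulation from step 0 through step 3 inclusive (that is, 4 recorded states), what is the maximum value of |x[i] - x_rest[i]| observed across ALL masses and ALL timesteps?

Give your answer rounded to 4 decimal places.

Step 0: x=[4.0000 13.0000 17.0000 23.0000] v=[0.0000 0.0000 0.0000 0.0000]
Step 1: x=[4.7500 11.7500 17.5000 23.0000] v=[1.5000 -2.5000 1.0000 0.0000]
Step 2: x=[5.7500 10.1875 17.9375 23.1250] v=[2.0000 -3.1250 0.8750 0.2500]
Step 3: x=[6.3594 9.4531 17.7344 23.4532] v=[1.2188 -1.4688 -0.4063 0.6563]
Max displacement = 2.5469

Answer: 2.5469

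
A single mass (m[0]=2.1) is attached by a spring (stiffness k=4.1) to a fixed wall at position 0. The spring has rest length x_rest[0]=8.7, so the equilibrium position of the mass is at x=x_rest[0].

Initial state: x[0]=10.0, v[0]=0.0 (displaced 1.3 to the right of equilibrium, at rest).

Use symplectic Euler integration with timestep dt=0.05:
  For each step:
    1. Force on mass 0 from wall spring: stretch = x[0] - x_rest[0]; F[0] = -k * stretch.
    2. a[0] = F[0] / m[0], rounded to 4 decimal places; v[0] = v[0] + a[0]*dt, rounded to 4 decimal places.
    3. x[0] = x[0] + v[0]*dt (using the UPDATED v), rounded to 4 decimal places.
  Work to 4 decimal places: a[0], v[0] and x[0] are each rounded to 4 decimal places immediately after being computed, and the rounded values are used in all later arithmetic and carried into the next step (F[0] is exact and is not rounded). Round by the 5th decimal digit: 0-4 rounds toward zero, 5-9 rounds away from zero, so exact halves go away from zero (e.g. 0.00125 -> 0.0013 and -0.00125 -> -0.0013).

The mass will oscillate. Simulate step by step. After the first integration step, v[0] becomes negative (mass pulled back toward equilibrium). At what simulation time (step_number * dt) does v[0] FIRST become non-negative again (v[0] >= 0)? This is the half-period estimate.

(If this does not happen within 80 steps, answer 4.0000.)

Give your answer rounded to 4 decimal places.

Answer: 2.2500

Derivation:
Step 0: x=[10.0000] v=[0.0000]
Step 1: x=[9.9937] v=[-0.1269]
Step 2: x=[9.9810] v=[-0.2532]
Step 3: x=[9.9621] v=[-0.3783]
Step 4: x=[9.9370] v=[-0.5015]
Step 5: x=[9.9059] v=[-0.6223]
Step 6: x=[9.8689] v=[-0.7400]
Step 7: x=[9.8262] v=[-0.8541]
Step 8: x=[9.7780] v=[-0.9640]
Step 9: x=[9.7245] v=[-1.0692]
Step 10: x=[9.6660] v=[-1.1692]
Step 11: x=[9.6028] v=[-1.2635]
Step 12: x=[9.5352] v=[-1.3516]
Step 13: x=[9.4635] v=[-1.4331]
Step 14: x=[9.3881] v=[-1.5076]
Step 15: x=[9.3094] v=[-1.5748]
Step 16: x=[9.2277] v=[-1.6343]
Step 17: x=[9.1434] v=[-1.6858]
Step 18: x=[9.0569] v=[-1.7291]
Step 19: x=[8.9687] v=[-1.7639]
Step 20: x=[8.8792] v=[-1.7901]
Step 21: x=[8.7888] v=[-1.8076]
Step 22: x=[8.6980] v=[-1.8163]
Step 23: x=[8.6072] v=[-1.8161]
Step 24: x=[8.5169] v=[-1.8070]
Step 25: x=[8.4274] v=[-1.7891]
Step 26: x=[8.3393] v=[-1.7625]
Step 27: x=[8.2529] v=[-1.7273]
Step 28: x=[8.1687] v=[-1.6837]
Step 29: x=[8.0871] v=[-1.6318]
Step 30: x=[8.0085] v=[-1.5720]
Step 31: x=[7.9333] v=[-1.5045]
Step 32: x=[7.8618] v=[-1.4297]
Step 33: x=[7.7944] v=[-1.3479]
Step 34: x=[7.7314] v=[-1.2595]
Step 35: x=[7.6732] v=[-1.1649]
Step 36: x=[7.6200] v=[-1.0647]
Step 37: x=[7.5720] v=[-0.9593]
Step 38: x=[7.5295] v=[-0.8492]
Step 39: x=[7.4928] v=[-0.7349]
Step 40: x=[7.4619] v=[-0.6171]
Step 41: x=[7.4371] v=[-0.4962]
Step 42: x=[7.4185] v=[-0.3729]
Step 43: x=[7.4061] v=[-0.2478]
Step 44: x=[7.4000] v=[-0.1215]
Step 45: x=[7.4003] v=[0.0054]
First v>=0 after going negative at step 45, time=2.2500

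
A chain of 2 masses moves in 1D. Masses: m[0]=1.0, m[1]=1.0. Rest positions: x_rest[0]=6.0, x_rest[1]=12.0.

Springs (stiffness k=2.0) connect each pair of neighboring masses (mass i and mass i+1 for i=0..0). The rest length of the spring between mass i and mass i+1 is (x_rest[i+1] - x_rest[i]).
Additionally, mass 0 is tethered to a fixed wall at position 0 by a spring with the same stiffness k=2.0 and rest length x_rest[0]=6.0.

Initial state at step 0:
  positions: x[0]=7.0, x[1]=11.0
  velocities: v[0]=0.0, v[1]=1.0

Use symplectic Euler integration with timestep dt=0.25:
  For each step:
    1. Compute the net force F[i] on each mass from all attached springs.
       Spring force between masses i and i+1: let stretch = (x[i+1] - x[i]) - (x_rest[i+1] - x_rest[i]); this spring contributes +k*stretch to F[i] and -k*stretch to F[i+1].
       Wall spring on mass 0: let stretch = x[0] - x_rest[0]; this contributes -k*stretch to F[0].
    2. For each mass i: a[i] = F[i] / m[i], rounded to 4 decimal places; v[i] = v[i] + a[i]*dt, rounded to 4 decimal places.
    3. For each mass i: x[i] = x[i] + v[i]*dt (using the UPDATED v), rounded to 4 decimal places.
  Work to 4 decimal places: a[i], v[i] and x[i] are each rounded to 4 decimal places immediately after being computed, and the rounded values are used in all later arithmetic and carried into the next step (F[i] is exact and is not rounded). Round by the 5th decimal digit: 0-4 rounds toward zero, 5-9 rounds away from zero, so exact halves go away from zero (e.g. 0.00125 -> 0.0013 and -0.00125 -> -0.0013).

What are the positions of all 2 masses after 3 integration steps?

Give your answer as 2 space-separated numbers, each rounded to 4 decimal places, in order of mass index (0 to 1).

Step 0: x=[7.0000 11.0000] v=[0.0000 1.0000]
Step 1: x=[6.6250 11.5000] v=[-1.5000 2.0000]
Step 2: x=[6.0313 12.1406] v=[-2.3750 2.5625]
Step 3: x=[5.4473 12.7676] v=[-2.3360 2.5079]

Answer: 5.4473 12.7676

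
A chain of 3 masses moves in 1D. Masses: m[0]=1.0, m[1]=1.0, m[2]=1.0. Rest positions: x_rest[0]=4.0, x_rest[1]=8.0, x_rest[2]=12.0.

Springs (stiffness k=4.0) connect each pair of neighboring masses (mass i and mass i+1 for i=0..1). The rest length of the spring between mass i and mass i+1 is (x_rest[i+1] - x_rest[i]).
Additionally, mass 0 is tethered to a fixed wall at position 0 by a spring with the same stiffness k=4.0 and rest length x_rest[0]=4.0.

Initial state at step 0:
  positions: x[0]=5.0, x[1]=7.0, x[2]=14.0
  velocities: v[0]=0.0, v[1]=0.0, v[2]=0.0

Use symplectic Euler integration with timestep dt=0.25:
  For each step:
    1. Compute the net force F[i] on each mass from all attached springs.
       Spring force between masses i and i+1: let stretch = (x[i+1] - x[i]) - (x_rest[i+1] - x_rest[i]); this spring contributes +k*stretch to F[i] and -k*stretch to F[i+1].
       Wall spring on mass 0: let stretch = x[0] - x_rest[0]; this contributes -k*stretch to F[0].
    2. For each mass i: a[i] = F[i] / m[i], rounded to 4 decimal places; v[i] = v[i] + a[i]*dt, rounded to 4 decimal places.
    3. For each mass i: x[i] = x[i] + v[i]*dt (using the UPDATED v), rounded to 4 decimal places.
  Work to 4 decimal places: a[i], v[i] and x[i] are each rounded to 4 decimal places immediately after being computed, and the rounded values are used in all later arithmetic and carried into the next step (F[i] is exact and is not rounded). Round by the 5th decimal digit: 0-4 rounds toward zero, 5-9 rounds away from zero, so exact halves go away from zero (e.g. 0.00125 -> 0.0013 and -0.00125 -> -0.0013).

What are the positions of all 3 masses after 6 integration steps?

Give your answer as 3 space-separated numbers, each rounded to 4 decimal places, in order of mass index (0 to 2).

Step 0: x=[5.0000 7.0000 14.0000] v=[0.0000 0.0000 0.0000]
Step 1: x=[4.2500 8.2500 13.2500] v=[-3.0000 5.0000 -3.0000]
Step 2: x=[3.4375 9.7500 12.2500] v=[-3.2500 6.0000 -4.0000]
Step 3: x=[3.3438 10.2969 11.6250] v=[-0.3750 2.1875 -2.5000]
Step 4: x=[4.1524 9.4375 11.6680] v=[3.2343 -3.4375 0.1719]
Step 5: x=[5.2442 7.8145 12.1534] v=[4.3670 -6.4921 1.9414]
Step 6: x=[5.6675 6.6336 12.5540] v=[1.6931 -4.7235 1.6025]

Answer: 5.6675 6.6336 12.5540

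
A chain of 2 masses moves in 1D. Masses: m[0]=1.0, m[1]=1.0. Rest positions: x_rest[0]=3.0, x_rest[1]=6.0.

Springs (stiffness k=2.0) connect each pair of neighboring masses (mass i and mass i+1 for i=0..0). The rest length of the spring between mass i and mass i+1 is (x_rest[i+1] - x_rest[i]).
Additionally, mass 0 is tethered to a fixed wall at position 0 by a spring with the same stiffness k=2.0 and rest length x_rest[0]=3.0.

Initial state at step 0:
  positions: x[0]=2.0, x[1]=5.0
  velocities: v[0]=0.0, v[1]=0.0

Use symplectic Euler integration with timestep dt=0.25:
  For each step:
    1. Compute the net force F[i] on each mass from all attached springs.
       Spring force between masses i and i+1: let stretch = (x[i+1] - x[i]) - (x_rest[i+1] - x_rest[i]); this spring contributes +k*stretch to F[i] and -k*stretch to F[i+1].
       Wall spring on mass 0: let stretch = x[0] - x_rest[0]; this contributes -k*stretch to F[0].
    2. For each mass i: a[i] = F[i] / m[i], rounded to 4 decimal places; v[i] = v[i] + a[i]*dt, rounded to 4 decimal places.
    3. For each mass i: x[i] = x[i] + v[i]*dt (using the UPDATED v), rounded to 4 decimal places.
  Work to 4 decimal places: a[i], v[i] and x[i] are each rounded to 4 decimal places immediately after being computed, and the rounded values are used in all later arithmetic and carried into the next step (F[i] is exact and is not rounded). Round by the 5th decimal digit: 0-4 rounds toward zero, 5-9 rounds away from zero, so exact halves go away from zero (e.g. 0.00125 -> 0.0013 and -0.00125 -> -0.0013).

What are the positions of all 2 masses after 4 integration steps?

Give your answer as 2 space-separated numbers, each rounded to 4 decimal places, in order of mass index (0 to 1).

Answer: 2.8465 5.1954

Derivation:
Step 0: x=[2.0000 5.0000] v=[0.0000 0.0000]
Step 1: x=[2.1250 5.0000] v=[0.5000 0.0000]
Step 2: x=[2.3438 5.0156] v=[0.8750 0.0625]
Step 3: x=[2.6036 5.0723] v=[1.0390 0.2266]
Step 4: x=[2.8465 5.1954] v=[0.9716 0.4923]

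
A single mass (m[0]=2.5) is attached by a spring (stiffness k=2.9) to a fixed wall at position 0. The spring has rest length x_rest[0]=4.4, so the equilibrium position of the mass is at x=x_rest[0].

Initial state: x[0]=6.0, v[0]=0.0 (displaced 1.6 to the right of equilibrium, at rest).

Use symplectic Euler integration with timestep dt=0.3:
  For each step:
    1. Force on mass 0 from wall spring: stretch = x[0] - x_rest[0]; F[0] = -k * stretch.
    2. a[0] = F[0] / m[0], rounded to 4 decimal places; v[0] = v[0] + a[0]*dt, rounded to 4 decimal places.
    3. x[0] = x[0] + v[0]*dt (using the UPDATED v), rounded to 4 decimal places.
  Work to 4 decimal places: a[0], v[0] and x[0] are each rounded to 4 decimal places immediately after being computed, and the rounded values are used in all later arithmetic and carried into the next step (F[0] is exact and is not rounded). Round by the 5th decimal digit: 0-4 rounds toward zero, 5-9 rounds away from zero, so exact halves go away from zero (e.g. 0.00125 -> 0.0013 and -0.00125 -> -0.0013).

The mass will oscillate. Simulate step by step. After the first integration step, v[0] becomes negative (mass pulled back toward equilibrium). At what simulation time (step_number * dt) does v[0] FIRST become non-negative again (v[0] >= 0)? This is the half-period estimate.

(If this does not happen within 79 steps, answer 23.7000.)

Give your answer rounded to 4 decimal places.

Step 0: x=[6.0000] v=[0.0000]
Step 1: x=[5.8330] v=[-0.5568]
Step 2: x=[5.5164] v=[-1.0555]
Step 3: x=[5.0832] v=[-1.4440]
Step 4: x=[4.5787] v=[-1.6818]
Step 5: x=[4.0555] v=[-1.7440]
Step 6: x=[3.5683] v=[-1.6241]
Step 7: x=[3.1679] v=[-1.3347]
Step 8: x=[2.8961] v=[-0.9059]
Step 9: x=[2.7813] v=[-0.3826]
Step 10: x=[2.8355] v=[0.1807]
First v>=0 after going negative at step 10, time=3.0000

Answer: 3.0000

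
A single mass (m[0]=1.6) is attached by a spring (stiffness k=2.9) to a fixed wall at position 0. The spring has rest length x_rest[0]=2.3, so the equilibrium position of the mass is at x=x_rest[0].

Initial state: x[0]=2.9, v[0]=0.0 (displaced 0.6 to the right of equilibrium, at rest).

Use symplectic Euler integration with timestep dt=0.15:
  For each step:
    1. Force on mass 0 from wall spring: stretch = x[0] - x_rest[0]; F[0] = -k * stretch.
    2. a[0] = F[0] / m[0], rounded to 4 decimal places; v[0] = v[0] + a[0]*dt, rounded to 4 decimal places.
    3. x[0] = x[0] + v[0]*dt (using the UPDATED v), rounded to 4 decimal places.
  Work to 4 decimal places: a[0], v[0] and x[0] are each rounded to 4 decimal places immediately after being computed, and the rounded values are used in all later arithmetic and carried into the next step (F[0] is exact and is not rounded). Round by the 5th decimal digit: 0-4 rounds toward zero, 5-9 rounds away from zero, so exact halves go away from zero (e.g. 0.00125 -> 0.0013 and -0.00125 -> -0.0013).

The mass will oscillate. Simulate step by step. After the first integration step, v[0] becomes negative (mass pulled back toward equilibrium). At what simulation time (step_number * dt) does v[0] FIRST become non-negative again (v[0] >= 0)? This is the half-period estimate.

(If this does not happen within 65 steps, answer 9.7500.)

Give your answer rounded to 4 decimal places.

Answer: 2.4000

Derivation:
Step 0: x=[2.9000] v=[0.0000]
Step 1: x=[2.8755] v=[-0.1631]
Step 2: x=[2.8276] v=[-0.3196]
Step 3: x=[2.7582] v=[-0.4630]
Step 4: x=[2.6701] v=[-0.5876]
Step 5: x=[2.5669] v=[-0.6882]
Step 6: x=[2.4528] v=[-0.7608]
Step 7: x=[2.3324] v=[-0.8024]
Step 8: x=[2.2107] v=[-0.8112]
Step 9: x=[2.0927] v=[-0.7869]
Step 10: x=[1.9831] v=[-0.7305]
Step 11: x=[1.8865] v=[-0.6443]
Step 12: x=[1.8067] v=[-0.5319]
Step 13: x=[1.7470] v=[-0.3978]
Step 14: x=[1.7099] v=[-0.2475]
Step 15: x=[1.6968] v=[-0.0871]
Step 16: x=[1.7083] v=[0.0769]
First v>=0 after going negative at step 16, time=2.4000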